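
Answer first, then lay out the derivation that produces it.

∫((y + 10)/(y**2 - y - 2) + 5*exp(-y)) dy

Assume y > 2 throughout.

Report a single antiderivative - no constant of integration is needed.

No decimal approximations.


The answer is 4*log(y - 2) - 3*log(y + 1) - 5*exp(-y).
Step 1. Rewrite: now ∫((y + 10)/(y**2 - y - 2)) dy + ∫(5*exp(-y)) dy.
Step 2. Decompose ∫((y + 10)/(y**2 - y - 2)) dy by partial fractions, (y + 10)/(y**2 - y - 2) = -3/(y + 1) + 4/(y - 2): now ∫(4/(y - 2)) dy + ∫(-3/(y + 1)) dy + ∫(5*exp(-y)) dy.
Step 3. Evaluate the standard form [assuming y > -1]: now -3*log(y + 1) + ∫(4/(y - 2)) dy + ∫(5*exp(-y)) dy.
Step 4. Evaluate the standard form [assuming y > 2]: now 4*log(y - 2) - 3*log(y + 1) + ∫(5*exp(-y)) dy.
Step 5. Evaluate the standard form: now 4*log(y - 2) - 3*log(y + 1) - 5*exp(-y).
Answer: 4*log(y - 2) - 3*log(y + 1) - 5*exp(-y).


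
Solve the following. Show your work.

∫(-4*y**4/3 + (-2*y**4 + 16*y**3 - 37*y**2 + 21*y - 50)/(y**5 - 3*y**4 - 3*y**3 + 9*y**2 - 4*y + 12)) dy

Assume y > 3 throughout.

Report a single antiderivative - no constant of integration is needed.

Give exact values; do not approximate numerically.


Step 1. Rewrite: now ∫(-4*y**4/3) dy + ∫((-2*y**4 + 16*y**3 - 37*y**2 + 21*y - 50)/(y**5 - 3*y**4 - 3*y**3 + 9*y**2 - 4*y + 12)) dy.
Step 2. Decompose ∫((-2*y**4 + 16*y**3 - 37*y**2 + 21*y - 50)/(y**5 - 3*y**4 - 3*y**3 + 9*y**2 - 4*y + 12)) dy by partial fractions, (-2*y**4 + 16*y**3 - 37*y**2 + 21*y - 50)/(y**5 - 3*y**4 - 3*y**3 + 9*y**2 - 4*y + 12) = -1/(y**2 + 1) - 4/(y + 2) + 3/(y - 2) - 1/(y - 3): now ∫(-4*y**4/3) dy + ∫(-1/(y - 3)) dy + ∫(3/(y - 2)) dy + ∫(-4/(y + 2)) dy + ∫(-1/(y**2 + 1)) dy.
Step 3. Evaluate the standard form [assuming y > 2]: now 3*log(y - 2) + ∫(-4*y**4/3) dy + ∫(-1/(y - 3)) dy + ∫(-4/(y + 2)) dy + ∫(-1/(y**2 + 1)) dy.
Step 4. Evaluate the standard form [assuming y > -2]: now 3*log(y - 2) - 4*log(y + 2) + ∫(-4*y**4/3) dy + ∫(-1/(y - 3)) dy + ∫(-1/(y**2 + 1)) dy.
Step 5. Evaluate the standard form [assuming y > 3]: now -log(y - 3) + 3*log(y - 2) - 4*log(y + 2) + ∫(-4*y**4/3) dy + ∫(-1/(y**2 + 1)) dy.
Step 6. Evaluate the standard form: now -log(y - 3) + 3*log(y - 2) - 4*log(y + 2) - atan(y) + ∫(-4*y**4/3) dy.
Step 7. Evaluate the standard form: now -4*y**5/15 - log(y - 3) + 3*log(y - 2) - 4*log(y + 2) - atan(y).
Answer: -4*y**5/15 - log(y - 3) + 3*log(y - 2) - 4*log(y + 2) - atan(y).


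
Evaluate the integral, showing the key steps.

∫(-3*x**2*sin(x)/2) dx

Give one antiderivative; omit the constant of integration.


Step 1. Integrate ∫(-3*x**2*sin(x)/2) dx by parts with u = x**2, dv = (-3*sin(x)/2) dx, so v = 3*cos(x)/2: now 3*x**2*cos(x)/2 + ∫(-3*x*cos(x)) dx.
Step 2. Integrate ∫(-3*x*cos(x)) dx by parts with u = x, dv = (-3*cos(x)) dx, so v = -3*sin(x): now 3*x**2*cos(x)/2 - 3*x*sin(x) + ∫(3*sin(x)) dx.
Step 3. Evaluate the standard form: now 3*x**2*cos(x)/2 - 3*x*sin(x) - 3*cos(x).
Answer: 3*x**2*cos(x)/2 - 3*x*sin(x) - 3*cos(x).


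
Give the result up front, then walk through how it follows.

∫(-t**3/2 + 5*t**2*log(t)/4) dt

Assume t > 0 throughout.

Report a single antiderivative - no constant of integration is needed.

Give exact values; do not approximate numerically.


The answer is -t**4/8 + 5*t**3*log(t)/12 - 5*t**3/36.
Step 1. Rewrite: now ∫(-t**3/2) dt + ∫(5*t**2*log(t)/4) dt.
Step 2. Integrate ∫(5*t**2*log(t)/4) dt by parts with u = log(t), dv = (5*t**2/4) dt, so v = 5*t**3/12 [assuming t > 0]: now 5*t**3*log(t)/12 + ∫(-5*t**2/12) dt + ∫(-t**3/2) dt.
Step 3. Evaluate the standard form: now 5*t**3*log(t)/12 - 5*t**3/36 + ∫(-t**3/2) dt.
Step 4. Evaluate the standard form: now -t**4/8 + 5*t**3*log(t)/12 - 5*t**3/36.
Answer: -t**4/8 + 5*t**3*log(t)/12 - 5*t**3/36.


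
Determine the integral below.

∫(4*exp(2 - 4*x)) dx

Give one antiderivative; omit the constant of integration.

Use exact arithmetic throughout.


Answer: -exp(2 - 4*x).


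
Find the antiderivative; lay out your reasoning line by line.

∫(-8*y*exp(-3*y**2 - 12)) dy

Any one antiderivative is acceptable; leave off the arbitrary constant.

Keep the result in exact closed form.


Step 1. Substitute u = y**2 + 4, turning ∫(-8*y*exp(-3*y**2 - 12)) dy into ∫(-4*exp(-3*u)) du: now ∫(-4*exp(-3*u)) du.
Step 2. Evaluate the standard form: now 4*exp(-3*u)/3.
Step 3. Substitute back u = y**2 + 4: now 4*exp(-3*y**2 - 12)/3.
Answer: 4*exp(-3*y**2 - 12)/3.


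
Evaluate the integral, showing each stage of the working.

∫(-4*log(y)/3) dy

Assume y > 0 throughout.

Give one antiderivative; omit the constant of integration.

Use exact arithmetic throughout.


Step 1. Integrate ∫(-4*log(y)/3) dy by parts with u = log(y), dv = (-4/3) dy, so v = -4*y/3 [assuming y > 0]: now -4*y*log(y)/3 + ∫(4/3) dy.
Step 2. Evaluate the standard form: now -4*y*log(y)/3 + 4*y/3.
Answer: -4*y*log(y)/3 + 4*y/3.


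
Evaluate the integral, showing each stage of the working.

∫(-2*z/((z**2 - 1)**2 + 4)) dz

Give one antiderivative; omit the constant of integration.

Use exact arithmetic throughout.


Step 1. Substitute u = z**2 - 1, turning ∫(-2*z/((z**2 - 1)**2 + 4)) dz into ∫(-1/(u**2 + 4)) du: now ∫(-1/(u**2 + 4)) du.
Step 2. Evaluate the standard form: now -atan(u/2)/2.
Step 3. Substitute back u = z**2 - 1: now -atan(z**2/2 - 1/2)/2.
Answer: -atan(z**2/2 - 1/2)/2.


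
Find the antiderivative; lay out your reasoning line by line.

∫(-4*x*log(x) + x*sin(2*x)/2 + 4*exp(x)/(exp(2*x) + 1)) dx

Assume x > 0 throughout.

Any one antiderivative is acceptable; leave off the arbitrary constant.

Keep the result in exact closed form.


Step 1. Rewrite: now ∫(-4*x*log(x)) dx + ∫(x*sin(2*x)/2) dx + ∫(4*exp(x)/(exp(2*x) + 1)) dx.
Step 2. Integrate ∫(-4*x*log(x)) dx by parts with u = log(x), dv = (-4*x) dx, so v = -2*x**2 [assuming x > 0]: now -2*x**2*log(x) + ∫(2*x) dx + ∫(x*sin(2*x)/2) dx + ∫(4*exp(x)/(exp(2*x) + 1)) dx.
Step 3. Evaluate the standard form: now -2*x**2*log(x) + x**2 + ∫(x*sin(2*x)/2) dx + ∫(4*exp(x)/(exp(2*x) + 1)) dx.
Step 4. Substitute u = exp(x), turning ∫(4*exp(x)/(exp(2*x) + 1)) dx into ∫(4/(u**2 + 1)) du: now -2*x**2*log(x) + x**2 + ∫(x*sin(2*x)/2) dx + ∫(4/(u**2 + 1)) du.
Step 5. Evaluate the standard form: now -2*x**2*log(x) + x**2 + 4*atan(u) + ∫(x*sin(2*x)/2) dx.
Step 6. Substitute back u = exp(x): now -2*x**2*log(x) + x**2 + 4*atan(exp(x)) + ∫(x*sin(2*x)/2) dx.
Step 7. Integrate ∫(x*sin(2*x)/2) dx by parts with u = x, dv = (sin(2*x)/2) dx, so v = -cos(2*x)/4: now -2*x**2*log(x) + x**2 - x*cos(2*x)/4 + 4*atan(exp(x)) + ∫(cos(2*x)/4) dx.
Step 8. Evaluate the standard form: now -2*x**2*log(x) + x**2 - x*cos(2*x)/4 + sin(2*x)/8 + 4*atan(exp(x)).
Answer: -2*x**2*log(x) + x**2 - x*cos(2*x)/4 + sin(2*x)/8 + 4*atan(exp(x)).


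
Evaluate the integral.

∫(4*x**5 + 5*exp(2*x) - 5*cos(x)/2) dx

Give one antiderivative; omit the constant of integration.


Answer: 2*x**6/3 + 5*exp(2*x)/2 - 5*sin(x)/2.


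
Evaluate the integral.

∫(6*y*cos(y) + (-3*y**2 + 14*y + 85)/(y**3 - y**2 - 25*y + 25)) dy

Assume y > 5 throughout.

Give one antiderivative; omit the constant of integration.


Answer: 6*y*sin(y) + 2*log(y - 5) - 4*log(y - 1) - log(y + 5) + 6*cos(y).


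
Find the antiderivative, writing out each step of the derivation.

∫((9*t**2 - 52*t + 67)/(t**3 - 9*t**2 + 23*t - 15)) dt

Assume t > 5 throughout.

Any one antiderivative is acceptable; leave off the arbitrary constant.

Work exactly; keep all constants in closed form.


Step 1. Decompose ∫((9*t**2 - 52*t + 67)/(t**3 - 9*t**2 + 23*t - 15)) dt by partial fractions, (9*t**2 - 52*t + 67)/(t**3 - 9*t**2 + 23*t - 15) = 3/(t - 1) + 2/(t - 3) + 4/(t - 5): now ∫(4/(t - 5)) dt + ∫(2/(t - 3)) dt + ∫(3/(t - 1)) dt.
Step 2. Evaluate the standard form [assuming t > 1]: now 3*log(t - 1) + ∫(4/(t - 5)) dt + ∫(2/(t - 3)) dt.
Step 3. Evaluate the standard form [assuming t > 5]: now 4*log(t - 5) + 3*log(t - 1) + ∫(2/(t - 3)) dt.
Step 4. Evaluate the standard form [assuming t > 3]: now 4*log(t - 5) + 2*log(t - 3) + 3*log(t - 1).
Answer: 4*log(t - 5) + 2*log(t - 3) + 3*log(t - 1).


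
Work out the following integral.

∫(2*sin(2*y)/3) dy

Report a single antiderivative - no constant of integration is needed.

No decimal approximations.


Answer: -cos(2*y)/3.


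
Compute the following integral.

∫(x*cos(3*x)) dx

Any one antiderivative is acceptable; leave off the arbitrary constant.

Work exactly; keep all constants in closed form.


Answer: x*sin(3*x)/3 + cos(3*x)/9.


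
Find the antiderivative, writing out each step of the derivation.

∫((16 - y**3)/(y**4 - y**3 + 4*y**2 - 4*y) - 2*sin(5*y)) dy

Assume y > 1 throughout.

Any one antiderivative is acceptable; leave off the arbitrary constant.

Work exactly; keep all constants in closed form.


Step 1. Rewrite: now ∫((16 - y**3)/(y**4 - y**3 + 4*y**2 - 4*y)) dy + ∫(-2*sin(5*y)) dy.
Step 2. Evaluate the standard form: now 2*cos(5*y)/5 + ∫((16 - y**3)/(y**4 - y**3 + 4*y**2 - 4*y)) dy.
Step 3. Decompose ∫((16 - y**3)/(y**4 - y**3 + 4*y**2 - 4*y)) dy by partial fractions, (16 - y**3)/(y**4 - y**3 + 4*y**2 - 4*y) = -4/(y**2 + 4) + 3/(y - 1) - 4/y: now 2*cos(5*y)/5 + ∫(-4/y) dy + ∫(3/(y - 1)) dy + ∫(-4/(y**2 + 4)) dy.
Step 4. Evaluate the standard form [assuming y > 1]: now 3*log(y - 1) + 2*cos(5*y)/5 + ∫(-4/y) dy + ∫(-4/(y**2 + 4)) dy.
Step 5. Evaluate the standard form [assuming y > 0]: now -4*log(y) + 3*log(y - 1) + 2*cos(5*y)/5 + ∫(-4/(y**2 + 4)) dy.
Step 6. Evaluate the standard form: now -4*log(y) + 3*log(y - 1) + 2*cos(5*y)/5 - 2*atan(y/2).
Answer: -4*log(y) + 3*log(y - 1) + 2*cos(5*y)/5 - 2*atan(y/2).


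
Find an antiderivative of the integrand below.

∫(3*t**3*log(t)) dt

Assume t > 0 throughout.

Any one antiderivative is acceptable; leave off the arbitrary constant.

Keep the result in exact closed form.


Answer: 3*t**4*log(t)/4 - 3*t**4/16.


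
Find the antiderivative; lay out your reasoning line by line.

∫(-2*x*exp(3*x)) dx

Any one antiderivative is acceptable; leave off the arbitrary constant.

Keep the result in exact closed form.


Step 1. Integrate ∫(-2*x*exp(3*x)) dx by parts with u = x, dv = (-2*exp(3*x)) dx, so v = -2*exp(3*x)/3: now -2*x*exp(3*x)/3 + ∫(2*exp(3*x)/3) dx.
Step 2. Evaluate the standard form: now -2*x*exp(3*x)/3 + 2*exp(3*x)/9.
Answer: -2*x*exp(3*x)/3 + 2*exp(3*x)/9.


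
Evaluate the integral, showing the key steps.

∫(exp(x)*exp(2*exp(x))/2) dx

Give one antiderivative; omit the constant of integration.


Step 1. Substitute u = exp(x), turning ∫(exp(x)*exp(2*exp(x))/2) dx into ∫(exp(2*u)/2) du: now ∫(exp(2*u)/2) du.
Step 2. Evaluate the standard form: now exp(2*u)/4.
Step 3. Substitute back u = exp(x): now exp(2*exp(x))/4.
Answer: exp(2*exp(x))/4.


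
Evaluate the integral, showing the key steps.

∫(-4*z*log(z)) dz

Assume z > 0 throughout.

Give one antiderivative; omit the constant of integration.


Step 1. Integrate ∫(-4*z*log(z)) dz by parts with u = log(z), dv = (-4*z) dz, so v = -2*z**2 [assuming z > 0]: now -2*z**2*log(z) + ∫(2*z) dz.
Step 2. Evaluate the standard form: now -2*z**2*log(z) + z**2.
Answer: -2*z**2*log(z) + z**2.


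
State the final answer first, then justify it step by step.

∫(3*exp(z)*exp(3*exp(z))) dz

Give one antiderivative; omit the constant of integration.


The answer is exp(3*exp(z)).
Step 1. Substitute u = exp(z), turning ∫(3*exp(z)*exp(3*exp(z))) dz into ∫(3*exp(3*u)) du: now ∫(3*exp(3*u)) du.
Step 2. Evaluate the standard form: now exp(3*u).
Step 3. Substitute back u = exp(z): now exp(3*exp(z)).
Answer: exp(3*exp(z)).


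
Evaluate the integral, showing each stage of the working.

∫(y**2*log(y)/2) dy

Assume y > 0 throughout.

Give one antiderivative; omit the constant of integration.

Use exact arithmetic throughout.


Step 1. Integrate ∫(y**2*log(y)/2) dy by parts with u = log(y), dv = (y**2/2) dy, so v = y**3/6 [assuming y > 0]: now y**3*log(y)/6 + ∫(-y**2/6) dy.
Step 2. Evaluate the standard form: now y**3*log(y)/6 - y**3/18.
Answer: y**3*log(y)/6 - y**3/18.


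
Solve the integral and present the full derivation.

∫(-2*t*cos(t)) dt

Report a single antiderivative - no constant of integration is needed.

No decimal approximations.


Step 1. Integrate ∫(-2*t*cos(t)) dt by parts with u = t, dv = (-2*cos(t)) dt, so v = -2*sin(t): now -2*t*sin(t) + ∫(2*sin(t)) dt.
Step 2. Evaluate the standard form: now -2*t*sin(t) - 2*cos(t).
Answer: -2*t*sin(t) - 2*cos(t).


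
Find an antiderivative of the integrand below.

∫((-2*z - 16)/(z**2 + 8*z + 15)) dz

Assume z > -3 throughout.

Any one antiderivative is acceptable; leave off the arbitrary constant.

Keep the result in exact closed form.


Answer: -5*log(z + 3) + 3*log(z + 5).


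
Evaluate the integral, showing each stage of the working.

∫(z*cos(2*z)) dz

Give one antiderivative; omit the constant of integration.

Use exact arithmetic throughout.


Step 1. Integrate ∫(z*cos(2*z)) dz by parts with u = z, dv = (cos(2*z)) dz, so v = sin(2*z)/2: now z*sin(2*z)/2 + ∫(-sin(2*z)/2) dz.
Step 2. Evaluate the standard form: now z*sin(2*z)/2 + cos(2*z)/4.
Answer: z*sin(2*z)/2 + cos(2*z)/4.


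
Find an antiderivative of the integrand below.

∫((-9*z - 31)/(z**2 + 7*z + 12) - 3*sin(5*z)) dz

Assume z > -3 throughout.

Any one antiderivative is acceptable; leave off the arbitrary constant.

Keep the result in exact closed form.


Answer: -4*log(z + 3) - 5*log(z + 4) + 3*cos(5*z)/5.


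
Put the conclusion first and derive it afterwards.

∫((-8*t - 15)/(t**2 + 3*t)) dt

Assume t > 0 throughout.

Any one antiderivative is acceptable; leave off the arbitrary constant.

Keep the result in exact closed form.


The answer is -5*log(t) - 3*log(t + 3).
Step 1. Decompose ∫((-8*t - 15)/(t**2 + 3*t)) dt by partial fractions, (-8*t - 15)/(t**2 + 3*t) = -3/(t + 3) - 5/t: now ∫(-5/t) dt + ∫(-3/(t + 3)) dt.
Step 2. Evaluate the standard form [assuming t > -3]: now -3*log(t + 3) + ∫(-5/t) dt.
Step 3. Evaluate the standard form [assuming t > 0]: now -5*log(t) - 3*log(t + 3).
Answer: -5*log(t) - 3*log(t + 3).


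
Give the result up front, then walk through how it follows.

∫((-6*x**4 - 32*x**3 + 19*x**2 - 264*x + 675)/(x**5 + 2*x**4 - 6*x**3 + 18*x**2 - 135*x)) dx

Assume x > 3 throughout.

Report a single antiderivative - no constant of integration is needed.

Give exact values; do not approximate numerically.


The answer is -5*log(x) - 3*log(x - 3) + 2*log(x + 5) - atan(x/3)/3.
Step 1. Decompose ∫((-6*x**4 - 32*x**3 + 19*x**2 - 264*x + 675)/(x**5 + 2*x**4 - 6*x**3 + 18*x**2 - 135*x)) dx by partial fractions, (-6*x**4 - 32*x**3 + 19*x**2 - 264*x + 675)/(x**5 + 2*x**4 - 6*x**3 + 18*x**2 - 135*x) = -1/(x**2 + 9) + 2/(x + 5) - 3/(x - 3) - 5/x: now ∫(-5/x) dx + ∫(-3/(x - 3)) dx + ∫(2/(x + 5)) dx + ∫(-1/(x**2 + 9)) dx.
Step 2. Evaluate the standard form [assuming x > -5]: now 2*log(x + 5) + ∫(-5/x) dx + ∫(-3/(x - 3)) dx + ∫(-1/(x**2 + 9)) dx.
Step 3. Evaluate the standard form [assuming x > 0]: now -5*log(x) + 2*log(x + 5) + ∫(-3/(x - 3)) dx + ∫(-1/(x**2 + 9)) dx.
Step 4. Evaluate the standard form [assuming x > 3]: now -5*log(x) - 3*log(x - 3) + 2*log(x + 5) + ∫(-1/(x**2 + 9)) dx.
Step 5. Evaluate the standard form: now -5*log(x) - 3*log(x - 3) + 2*log(x + 5) - atan(x/3)/3.
Answer: -5*log(x) - 3*log(x - 3) + 2*log(x + 5) - atan(x/3)/3.


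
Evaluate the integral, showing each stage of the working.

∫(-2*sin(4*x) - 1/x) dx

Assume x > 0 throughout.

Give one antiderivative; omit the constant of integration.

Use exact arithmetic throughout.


Step 1. Rewrite: now ∫(-1/x) dx + ∫(-2*sin(4*x)) dx.
Step 2. Evaluate the standard form [assuming x > 0]: now -log(x) + ∫(-2*sin(4*x)) dx.
Step 3. Evaluate the standard form: now -log(x) + cos(4*x)/2.
Answer: -log(x) + cos(4*x)/2.


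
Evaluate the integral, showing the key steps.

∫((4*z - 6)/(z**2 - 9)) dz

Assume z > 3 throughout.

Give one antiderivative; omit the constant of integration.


Step 1. Decompose ∫((4*z - 6)/(z**2 - 9)) dz by partial fractions, (4*z - 6)/(z**2 - 9) = 3/(z + 3) + 1/(z - 3): now ∫(1/(z - 3)) dz + ∫(3/(z + 3)) dz.
Step 2. Evaluate the standard form [assuming z > -3]: now 3*log(z + 3) + ∫(1/(z - 3)) dz.
Step 3. Evaluate the standard form [assuming z > 3]: now log(z - 3) + 3*log(z + 3).
Answer: log(z - 3) + 3*log(z + 3).


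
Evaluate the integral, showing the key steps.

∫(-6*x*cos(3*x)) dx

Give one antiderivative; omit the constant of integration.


Step 1. Integrate ∫(-6*x*cos(3*x)) dx by parts with u = x, dv = (-6*cos(3*x)) dx, so v = -2*sin(3*x): now -2*x*sin(3*x) + ∫(2*sin(3*x)) dx.
Step 2. Evaluate the standard form: now -2*x*sin(3*x) - 2*cos(3*x)/3.
Answer: -2*x*sin(3*x) - 2*cos(3*x)/3.


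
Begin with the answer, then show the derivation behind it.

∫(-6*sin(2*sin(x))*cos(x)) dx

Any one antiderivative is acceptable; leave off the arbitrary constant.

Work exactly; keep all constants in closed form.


The answer is 3*cos(2*sin(x)).
Step 1. Substitute u = sin(x), turning ∫(-6*sin(2*sin(x))*cos(x)) dx into ∫(-6*sin(2*u)) du: now ∫(-6*sin(2*u)) du.
Step 2. Evaluate the standard form: now 3*cos(2*u).
Step 3. Substitute back u = sin(x): now 3*cos(2*sin(x)).
Answer: 3*cos(2*sin(x)).


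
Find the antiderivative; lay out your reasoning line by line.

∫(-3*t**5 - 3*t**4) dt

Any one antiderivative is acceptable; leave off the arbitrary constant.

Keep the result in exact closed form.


Step 1. Rewrite: now ∫(-3*t**4) dt + ∫(-3*t**5) dt.
Step 2. Evaluate the standard form: now -3*t**5/5 + ∫(-3*t**5) dt.
Step 3. Evaluate the standard form: now -t**6/2 - 3*t**5/5.
Answer: -t**6/2 - 3*t**5/5.


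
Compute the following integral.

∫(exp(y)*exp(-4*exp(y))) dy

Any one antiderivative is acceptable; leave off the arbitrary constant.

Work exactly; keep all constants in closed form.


Answer: -exp(-4*exp(y))/4.


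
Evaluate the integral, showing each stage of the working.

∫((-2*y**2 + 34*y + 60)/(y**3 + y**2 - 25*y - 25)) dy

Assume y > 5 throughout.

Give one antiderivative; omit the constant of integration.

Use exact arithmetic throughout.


Step 1. Decompose ∫((-2*y**2 + 34*y + 60)/(y**3 + y**2 - 25*y - 25)) dy by partial fractions, (-2*y**2 + 34*y + 60)/(y**3 + y**2 - 25*y - 25) = -4/(y + 5) - 1/(y + 1) + 3/(y - 5): now ∫(3/(y - 5)) dy + ∫(-1/(y + 1)) dy + ∫(-4/(y + 5)) dy.
Step 2. Evaluate the standard form [assuming y > -1]: now -log(y + 1) + ∫(3/(y - 5)) dy + ∫(-4/(y + 5)) dy.
Step 3. Evaluate the standard form [assuming y > -5]: now -log(y + 1) - 4*log(y + 5) + ∫(3/(y - 5)) dy.
Step 4. Evaluate the standard form [assuming y > 5]: now 3*log(y - 5) - log(y + 1) - 4*log(y + 5).
Answer: 3*log(y - 5) - log(y + 1) - 4*log(y + 5).


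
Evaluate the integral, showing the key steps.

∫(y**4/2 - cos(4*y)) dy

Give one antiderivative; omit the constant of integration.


Step 1. Rewrite: now ∫(y**4/2) dy + ∫(-cos(4*y)) dy.
Step 2. Evaluate the standard form: now y**5/10 + ∫(-cos(4*y)) dy.
Step 3. Evaluate the standard form: now y**5/10 - sin(4*y)/4.
Answer: y**5/10 - sin(4*y)/4.


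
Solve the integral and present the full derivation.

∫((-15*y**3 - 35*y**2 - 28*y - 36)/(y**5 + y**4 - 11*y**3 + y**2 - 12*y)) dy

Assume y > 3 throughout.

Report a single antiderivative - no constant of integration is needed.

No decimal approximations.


Step 1. Decompose ∫((-15*y**3 - 35*y**2 - 28*y - 36)/(y**5 + y**4 - 11*y**3 + y**2 - 12*y)) dy by partial fractions, (-15*y**3 - 35*y**2 - 28*y - 36)/(y**5 + y**4 - 11*y**3 + y**2 - 12*y) = 1/(y**2 + 1) + 1/(y + 4) - 4/(y - 3) + 3/y: now ∫(3/y) dy + ∫(-4/(y - 3)) dy + ∫(1/(y + 4)) dy + ∫(1/(y**2 + 1)) dy.
Step 2. Evaluate the standard form [assuming y > -4]: now log(y + 4) + ∫(3/y) dy + ∫(-4/(y - 3)) dy + ∫(1/(y**2 + 1)) dy.
Step 3. Evaluate the standard form [assuming y > 0]: now 3*log(y) + log(y + 4) + ∫(-4/(y - 3)) dy + ∫(1/(y**2 + 1)) dy.
Step 4. Evaluate the standard form [assuming y > 3]: now 3*log(y) - 4*log(y - 3) + log(y + 4) + ∫(1/(y**2 + 1)) dy.
Step 5. Evaluate the standard form: now 3*log(y) - 4*log(y - 3) + log(y + 4) + atan(y).
Answer: 3*log(y) - 4*log(y - 3) + log(y + 4) + atan(y).


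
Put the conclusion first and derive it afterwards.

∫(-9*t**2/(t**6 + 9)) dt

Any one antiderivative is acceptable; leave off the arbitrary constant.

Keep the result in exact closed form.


The answer is -atan(t**3/3).
Step 1. Substitute u = t**3, turning ∫(-9*t**2/(t**6 + 9)) dt into ∫(-3/(u**2 + 9)) du: now ∫(-3/(u**2 + 9)) du.
Step 2. Evaluate the standard form: now -atan(u/3).
Step 3. Substitute back u = t**3: now -atan(t**3/3).
Answer: -atan(t**3/3).


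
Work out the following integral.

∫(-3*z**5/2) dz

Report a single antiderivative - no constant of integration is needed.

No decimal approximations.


Answer: -z**6/4.


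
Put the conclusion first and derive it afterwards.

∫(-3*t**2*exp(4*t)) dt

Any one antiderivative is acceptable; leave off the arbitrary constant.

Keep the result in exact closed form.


The answer is -3*t**2*exp(4*t)/4 + 3*t*exp(4*t)/8 - 3*exp(4*t)/32.
Step 1. Integrate ∫(-3*t**2*exp(4*t)) dt by parts with u = t**2, dv = (-3*exp(4*t)) dt, so v = -3*exp(4*t)/4: now -3*t**2*exp(4*t)/4 + ∫(3*t*exp(4*t)/2) dt.
Step 2. Integrate ∫(3*t*exp(4*t)/2) dt by parts with u = t, dv = (3*exp(4*t)/2) dt, so v = 3*exp(4*t)/8: now -3*t**2*exp(4*t)/4 + 3*t*exp(4*t)/8 + ∫(-3*exp(4*t)/8) dt.
Step 3. Evaluate the standard form: now -3*t**2*exp(4*t)/4 + 3*t*exp(4*t)/8 - 3*exp(4*t)/32.
Answer: -3*t**2*exp(4*t)/4 + 3*t*exp(4*t)/8 - 3*exp(4*t)/32.


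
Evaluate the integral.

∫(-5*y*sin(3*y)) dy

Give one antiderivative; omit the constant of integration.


Answer: 5*y*cos(3*y)/3 - 5*sin(3*y)/9.


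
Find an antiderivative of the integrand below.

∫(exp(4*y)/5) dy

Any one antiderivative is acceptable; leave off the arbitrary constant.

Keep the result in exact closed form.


Answer: exp(4*y)/20.


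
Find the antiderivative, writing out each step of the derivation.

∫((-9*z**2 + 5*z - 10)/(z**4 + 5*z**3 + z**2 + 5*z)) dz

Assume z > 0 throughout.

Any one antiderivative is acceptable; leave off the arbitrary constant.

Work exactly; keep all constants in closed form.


Step 1. Decompose ∫((-9*z**2 + 5*z - 10)/(z**4 + 5*z**3 + z**2 + 5*z)) dz by partial fractions, (-9*z**2 + 5*z - 10)/(z**4 + 5*z**3 + z**2 + 5*z) = 1/(z**2 + 1) + 2/(z + 5) - 2/z: now ∫(-2/z) dz + ∫(2/(z + 5)) dz + ∫(1/(z**2 + 1)) dz.
Step 2. Evaluate the standard form [assuming z > -5]: now 2*log(z + 5) + ∫(-2/z) dz + ∫(1/(z**2 + 1)) dz.
Step 3. Evaluate the standard form [assuming z > 0]: now -2*log(z) + 2*log(z + 5) + ∫(1/(z**2 + 1)) dz.
Step 4. Evaluate the standard form: now -2*log(z) + 2*log(z + 5) + atan(z).
Answer: -2*log(z) + 2*log(z + 5) + atan(z).


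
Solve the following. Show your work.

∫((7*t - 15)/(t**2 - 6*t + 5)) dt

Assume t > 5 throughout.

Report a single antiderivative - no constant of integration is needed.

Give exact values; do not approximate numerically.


Step 1. Decompose ∫((7*t - 15)/(t**2 - 6*t + 5)) dt by partial fractions, (7*t - 15)/(t**2 - 6*t + 5) = 2/(t - 1) + 5/(t - 5): now ∫(5/(t - 5)) dt + ∫(2/(t - 1)) dt.
Step 2. Evaluate the standard form [assuming t > 1]: now 2*log(t - 1) + ∫(5/(t - 5)) dt.
Step 3. Evaluate the standard form [assuming t > 5]: now 5*log(t - 5) + 2*log(t - 1).
Answer: 5*log(t - 5) + 2*log(t - 1).


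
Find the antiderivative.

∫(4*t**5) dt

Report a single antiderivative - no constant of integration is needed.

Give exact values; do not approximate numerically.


Answer: 2*t**6/3.


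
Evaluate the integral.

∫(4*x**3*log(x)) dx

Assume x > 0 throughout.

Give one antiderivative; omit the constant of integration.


Answer: x**4*log(x) - x**4/4.


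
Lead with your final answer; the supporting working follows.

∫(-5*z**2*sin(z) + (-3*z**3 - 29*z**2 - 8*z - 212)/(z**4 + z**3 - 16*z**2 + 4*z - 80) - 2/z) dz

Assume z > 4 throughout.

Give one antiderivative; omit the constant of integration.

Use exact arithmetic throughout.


The answer is 5*z**2*cos(z) - 10*z*sin(z) - 2*log(z) - 5*log(z - 4) + 2*log(z + 5) - 10*cos(z) + 2*atan(z/2).
Step 1. Rewrite: now ∫(-2/z) dz + ∫(-5*z**2*sin(z)) dz + ∫((-3*z**3 - 29*z**2 - 8*z - 212)/(z**4 + z**3 - 16*z**2 + 4*z - 80)) dz.
Step 2. Integrate ∫(-5*z**2*sin(z)) dz by parts with u = z**2, dv = (-5*sin(z)) dz, so v = 5*cos(z): now 5*z**2*cos(z) + ∫(-2/z) dz + ∫(-10*z*cos(z)) dz + ∫((-3*z**3 - 29*z**2 - 8*z - 212)/(z**4 + z**3 - 16*z**2 + 4*z - 80)) dz.
Step 3. Integrate ∫(-10*z*cos(z)) dz by parts with u = z, dv = (-10*cos(z)) dz, so v = -10*sin(z): now 5*z**2*cos(z) - 10*z*sin(z) + ∫(-2/z) dz + ∫((-3*z**3 - 29*z**2 - 8*z - 212)/(z**4 + z**3 - 16*z**2 + 4*z - 80)) dz + ∫(10*sin(z)) dz.
Step 4. Evaluate the standard form: now 5*z**2*cos(z) - 10*z*sin(z) - 10*cos(z) + ∫(-2/z) dz + ∫((-3*z**3 - 29*z**2 - 8*z - 212)/(z**4 + z**3 - 16*z**2 + 4*z - 80)) dz.
Step 5. Evaluate the standard form [assuming z > 0]: now 5*z**2*cos(z) - 10*z*sin(z) - 2*log(z) - 10*cos(z) + ∫((-3*z**3 - 29*z**2 - 8*z - 212)/(z**4 + z**3 - 16*z**2 + 4*z - 80)) dz.
Step 6. Decompose ∫((-3*z**3 - 29*z**2 - 8*z - 212)/(z**4 + z**3 - 16*z**2 + 4*z - 80)) dz by partial fractions, (-3*z**3 - 29*z**2 - 8*z - 212)/(z**4 + z**3 - 16*z**2 + 4*z - 80) = 4/(z**2 + 4) + 2/(z + 5) - 5/(z - 4): now 5*z**2*cos(z) - 10*z*sin(z) - 2*log(z) - 10*cos(z) + ∫(-5/(z - 4)) dz + ∫(2/(z + 5)) dz + ∫(4/(z**2 + 4)) dz.
Step 7. Evaluate the standard form [assuming z > 4]: now 5*z**2*cos(z) - 10*z*sin(z) - 2*log(z) - 5*log(z - 4) - 10*cos(z) + ∫(2/(z + 5)) dz + ∫(4/(z**2 + 4)) dz.
Step 8. Evaluate the standard form [assuming z > -5]: now 5*z**2*cos(z) - 10*z*sin(z) - 2*log(z) - 5*log(z - 4) + 2*log(z + 5) - 10*cos(z) + ∫(4/(z**2 + 4)) dz.
Step 9. Evaluate the standard form: now 5*z**2*cos(z) - 10*z*sin(z) - 2*log(z) - 5*log(z - 4) + 2*log(z + 5) - 10*cos(z) + 2*atan(z/2).
Answer: 5*z**2*cos(z) - 10*z*sin(z) - 2*log(z) - 5*log(z - 4) + 2*log(z + 5) - 10*cos(z) + 2*atan(z/2).


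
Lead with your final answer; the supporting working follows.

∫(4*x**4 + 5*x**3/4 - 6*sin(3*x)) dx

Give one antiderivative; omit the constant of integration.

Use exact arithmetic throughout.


The answer is 4*x**5/5 + 5*x**4/16 + 2*cos(3*x).
Step 1. Rewrite: now ∫(5*x**3/4) dx + ∫(4*x**4) dx + ∫(-6*sin(3*x)) dx.
Step 2. Evaluate the standard form: now 2*cos(3*x) + ∫(5*x**3/4) dx + ∫(4*x**4) dx.
Step 3. Evaluate the standard form: now 4*x**5/5 + 2*cos(3*x) + ∫(5*x**3/4) dx.
Step 4. Evaluate the standard form: now 4*x**5/5 + 5*x**4/16 + 2*cos(3*x).
Answer: 4*x**5/5 + 5*x**4/16 + 2*cos(3*x).


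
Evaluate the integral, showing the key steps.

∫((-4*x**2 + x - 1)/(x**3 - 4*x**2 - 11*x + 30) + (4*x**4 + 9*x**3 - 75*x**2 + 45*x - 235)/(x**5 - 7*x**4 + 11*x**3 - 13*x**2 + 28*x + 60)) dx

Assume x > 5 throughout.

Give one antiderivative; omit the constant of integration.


Step 1. Rewrite: now ∫((-4*x**2 + x - 1)/(x**3 - 4*x**2 - 11*x + 30)) dx + ∫((4*x**4 + 9*x**3 - 75*x**2 + 45*x - 235)/(x**5 - 7*x**4 + 11*x**3 - 13*x**2 + 28*x + 60)) dx.
Step 2. Decompose ∫((4*x**4 + 9*x**3 - 75*x**2 + 45*x - 235)/(x**5 - 7*x**4 + 11*x**3 - 13*x**2 + 28*x + 60)) dx by partial fractions, (4*x**4 + 9*x**3 - 75*x**2 + 45*x - 235)/(x**5 - 7*x**4 + 11*x**3 - 13*x**2 + 28*x + 60) = 3/(x**2 + 4) - 3/(x + 1) + 2/(x - 3) + 5/(x - 5): now ∫((-4*x**2 + x - 1)/(x**3 - 4*x**2 - 11*x + 30)) dx + ∫(5/(x - 5)) dx + ∫(2/(x - 3)) dx + ∫(-3/(x + 1)) dx + ∫(3/(x**2 + 4)) dx.
Step 3. Evaluate the standard form [assuming x > 5]: now 5*log(x - 5) + ∫((-4*x**2 + x - 1)/(x**3 - 4*x**2 - 11*x + 30)) dx + ∫(2/(x - 3)) dx + ∫(-3/(x + 1)) dx + ∫(3/(x**2 + 4)) dx.
Step 4. Evaluate the standard form [assuming x > 3]: now 5*log(x - 5) + 2*log(x - 3) + ∫((-4*x**2 + x - 1)/(x**3 - 4*x**2 - 11*x + 30)) dx + ∫(-3/(x + 1)) dx + ∫(3/(x**2 + 4)) dx.
Step 5. Evaluate the standard form [assuming x > -1]: now 5*log(x - 5) + 2*log(x - 3) - 3*log(x + 1) + ∫((-4*x**2 + x - 1)/(x**3 - 4*x**2 - 11*x + 30)) dx + ∫(3/(x**2 + 4)) dx.
Step 6. Evaluate the standard form: now 5*log(x - 5) + 2*log(x - 3) - 3*log(x + 1) + 3*atan(x/2)/2 + ∫((-4*x**2 + x - 1)/(x**3 - 4*x**2 - 11*x + 30)) dx.
Step 7. Decompose ∫((-4*x**2 + x - 1)/(x**3 - 4*x**2 - 11*x + 30)) dx by partial fractions, (-4*x**2 + x - 1)/(x**3 - 4*x**2 - 11*x + 30) = -1/(x + 3) + 1/(x - 2) - 4/(x - 5): now 5*log(x - 5) + 2*log(x - 3) - 3*log(x + 1) + 3*atan(x/2)/2 + ∫(-4/(x - 5)) dx + ∫(1/(x - 2)) dx + ∫(-1/(x + 3)) dx.
Step 8. Evaluate the standard form [assuming x > 5]: now log(x - 5) + 2*log(x - 3) - 3*log(x + 1) + 3*atan(x/2)/2 + ∫(1/(x - 2)) dx + ∫(-1/(x + 3)) dx.
Step 9. Evaluate the standard form [assuming x > -3]: now log(x - 5) + 2*log(x - 3) - 3*log(x + 1) - log(x + 3) + 3*atan(x/2)/2 + ∫(1/(x - 2)) dx.
Step 10. Evaluate the standard form [assuming x > 2]: now log(x - 5) + 2*log(x - 3) + log(x - 2) - 3*log(x + 1) - log(x + 3) + 3*atan(x/2)/2.
Answer: log(x - 5) + 2*log(x - 3) + log(x - 2) - 3*log(x + 1) - log(x + 3) + 3*atan(x/2)/2.


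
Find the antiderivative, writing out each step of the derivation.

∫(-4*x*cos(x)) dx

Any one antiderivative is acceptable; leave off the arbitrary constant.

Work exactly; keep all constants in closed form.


Step 1. Integrate ∫(-4*x*cos(x)) dx by parts with u = x, dv = (-4*cos(x)) dx, so v = -4*sin(x): now -4*x*sin(x) + ∫(4*sin(x)) dx.
Step 2. Evaluate the standard form: now -4*x*sin(x) - 4*cos(x).
Answer: -4*x*sin(x) - 4*cos(x).


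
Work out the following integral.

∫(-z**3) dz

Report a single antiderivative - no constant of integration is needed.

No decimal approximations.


Answer: -z**4/4.


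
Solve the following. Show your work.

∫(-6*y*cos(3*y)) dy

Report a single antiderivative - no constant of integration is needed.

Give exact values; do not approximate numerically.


Step 1. Integrate ∫(-6*y*cos(3*y)) dy by parts with u = y, dv = (-6*cos(3*y)) dy, so v = -2*sin(3*y): now -2*y*sin(3*y) + ∫(2*sin(3*y)) dy.
Step 2. Evaluate the standard form: now -2*y*sin(3*y) - 2*cos(3*y)/3.
Answer: -2*y*sin(3*y) - 2*cos(3*y)/3.


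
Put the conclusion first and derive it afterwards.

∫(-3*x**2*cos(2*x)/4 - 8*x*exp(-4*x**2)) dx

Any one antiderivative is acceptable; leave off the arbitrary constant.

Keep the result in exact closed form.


The answer is -3*x**2*sin(2*x)/8 - 3*x*cos(2*x)/8 + 3*sin(2*x)/16 + exp(-4*x**2).
Step 1. Rewrite: now ∫(-8*x*exp(-4*x**2)) dx + ∫(-3*x**2*cos(2*x)/4) dx.
Step 2. Integrate ∫(-3*x**2*cos(2*x)/4) dx by parts with u = x**2, dv = (-3*cos(2*x)/4) dx, so v = -3*sin(2*x)/8: now -3*x**2*sin(2*x)/8 + ∫(-8*x*exp(-4*x**2)) dx + ∫(3*x*sin(2*x)/4) dx.
Step 3. Integrate ∫(3*x*sin(2*x)/4) dx by parts with u = x, dv = (3*sin(2*x)/4) dx, so v = -3*cos(2*x)/8: now -3*x**2*sin(2*x)/8 - 3*x*cos(2*x)/8 + ∫(-8*x*exp(-4*x**2)) dx + ∫(3*cos(2*x)/8) dx.
Step 4. Evaluate the standard form: now -3*x**2*sin(2*x)/8 - 3*x*cos(2*x)/8 + 3*sin(2*x)/16 + ∫(-8*x*exp(-4*x**2)) dx.
Step 5. Substitute u = x**2, turning ∫(-8*x*exp(-4*x**2)) dx into ∫(-4*exp(-4*u)) du: now -3*x**2*sin(2*x)/8 - 3*x*cos(2*x)/8 + 3*sin(2*x)/16 + ∫(-4*exp(-4*u)) du.
Step 6. Evaluate the standard form: now -3*x**2*sin(2*x)/8 - 3*x*cos(2*x)/8 + 3*sin(2*x)/16 + exp(-4*u).
Step 7. Substitute back u = x**2: now -3*x**2*sin(2*x)/8 - 3*x*cos(2*x)/8 + 3*sin(2*x)/16 + exp(-4*x**2).
Answer: -3*x**2*sin(2*x)/8 - 3*x*cos(2*x)/8 + 3*sin(2*x)/16 + exp(-4*x**2).


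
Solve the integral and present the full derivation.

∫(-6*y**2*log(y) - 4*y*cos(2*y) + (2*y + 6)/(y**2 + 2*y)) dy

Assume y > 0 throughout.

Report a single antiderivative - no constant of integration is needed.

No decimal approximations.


Step 1. Rewrite: now ∫(-4*y*cos(2*y)) dy + ∫(-6*y**2*log(y)) dy + ∫((2*y + 6)/(y**2 + 2*y)) dy.
Step 2. Integrate ∫(-6*y**2*log(y)) dy by parts with u = log(y), dv = (-6*y**2) dy, so v = -2*y**3 [assuming y > 0]: now -2*y**3*log(y) + ∫(2*y**2) dy + ∫(-4*y*cos(2*y)) dy + ∫((2*y + 6)/(y**2 + 2*y)) dy.
Step 3. Evaluate the standard form: now -2*y**3*log(y) + 2*y**3/3 + ∫(-4*y*cos(2*y)) dy + ∫((2*y + 6)/(y**2 + 2*y)) dy.
Step 4. Integrate ∫(-4*y*cos(2*y)) dy by parts with u = y, dv = (-4*cos(2*y)) dy, so v = -2*sin(2*y): now -2*y**3*log(y) + 2*y**3/3 - 2*y*sin(2*y) + ∫((2*y + 6)/(y**2 + 2*y)) dy + ∫(2*sin(2*y)) dy.
Step 5. Evaluate the standard form: now -2*y**3*log(y) + 2*y**3/3 - 2*y*sin(2*y) - cos(2*y) + ∫((2*y + 6)/(y**2 + 2*y)) dy.
Step 6. Decompose ∫((2*y + 6)/(y**2 + 2*y)) dy by partial fractions, (2*y + 6)/(y**2 + 2*y) = -1/(y + 2) + 3/y: now -2*y**3*log(y) + 2*y**3/3 - 2*y*sin(2*y) - cos(2*y) + ∫(3/y) dy + ∫(-1/(y + 2)) dy.
Step 7. Evaluate the standard form [assuming y > 0]: now -2*y**3*log(y) + 2*y**3/3 - 2*y*sin(2*y) + 3*log(y) - cos(2*y) + ∫(-1/(y + 2)) dy.
Step 8. Evaluate the standard form [assuming y > -2]: now -2*y**3*log(y) + 2*y**3/3 - 2*y*sin(2*y) + 3*log(y) - log(y + 2) - cos(2*y).
Answer: -2*y**3*log(y) + 2*y**3/3 - 2*y*sin(2*y) + 3*log(y) - log(y + 2) - cos(2*y).


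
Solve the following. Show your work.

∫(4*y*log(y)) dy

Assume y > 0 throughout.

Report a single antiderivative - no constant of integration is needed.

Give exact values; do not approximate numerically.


Step 1. Integrate ∫(4*y*log(y)) dy by parts with u = log(y), dv = (4*y) dy, so v = 2*y**2 [assuming y > 0]: now 2*y**2*log(y) + ∫(-2*y) dy.
Step 2. Evaluate the standard form: now 2*y**2*log(y) - y**2.
Answer: 2*y**2*log(y) - y**2.


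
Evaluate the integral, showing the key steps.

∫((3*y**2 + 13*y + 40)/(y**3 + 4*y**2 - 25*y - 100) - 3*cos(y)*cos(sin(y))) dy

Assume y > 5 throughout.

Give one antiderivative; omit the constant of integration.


Step 1. Rewrite: now ∫((3*y**2 + 13*y + 40)/(y**3 + 4*y**2 - 25*y - 100)) dy + ∫(-3*cos(y)*cos(sin(y))) dy.
Step 2. Decompose ∫((3*y**2 + 13*y + 40)/(y**3 + 4*y**2 - 25*y - 100)) dy by partial fractions, (3*y**2 + 13*y + 40)/(y**3 + 4*y**2 - 25*y - 100) = 5/(y + 5) - 4/(y + 4) + 2/(y - 5): now ∫(-3*cos(y)*cos(sin(y))) dy + ∫(2/(y - 5)) dy + ∫(-4/(y + 4)) dy + ∫(5/(y + 5)) dy.
Step 3. Evaluate the standard form [assuming y > -5]: now 5*log(y + 5) + ∫(-3*cos(y)*cos(sin(y))) dy + ∫(2/(y - 5)) dy + ∫(-4/(y + 4)) dy.
Step 4. Evaluate the standard form [assuming y > -4]: now -4*log(y + 4) + 5*log(y + 5) + ∫(-3*cos(y)*cos(sin(y))) dy + ∫(2/(y - 5)) dy.
Step 5. Evaluate the standard form [assuming y > 5]: now 2*log(y - 5) - 4*log(y + 4) + 5*log(y + 5) + ∫(-3*cos(y)*cos(sin(y))) dy.
Step 6. Substitute u = sin(y), turning ∫(-3*cos(y)*cos(sin(y))) dy into ∫(-3*cos(u)) du: now 2*log(y - 5) - 4*log(y + 4) + 5*log(y + 5) + ∫(-3*cos(u)) du.
Step 7. Evaluate the standard form: now 2*log(y - 5) - 4*log(y + 4) + 5*log(y + 5) - 3*sin(u).
Step 8. Substitute back u = sin(y): now 2*log(y - 5) - 4*log(y + 4) + 5*log(y + 5) - 3*sin(sin(y)).
Answer: 2*log(y - 5) - 4*log(y + 4) + 5*log(y + 5) - 3*sin(sin(y)).


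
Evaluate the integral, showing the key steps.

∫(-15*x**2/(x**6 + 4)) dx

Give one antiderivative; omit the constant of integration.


Step 1. Substitute u = x**3, turning ∫(-15*x**2/(x**6 + 4)) dx into ∫(-5/(u**2 + 4)) du: now ∫(-5/(u**2 + 4)) du.
Step 2. Evaluate the standard form: now -5*atan(u/2)/2.
Step 3. Substitute back u = x**3: now -5*atan(x**3/2)/2.
Answer: -5*atan(x**3/2)/2.


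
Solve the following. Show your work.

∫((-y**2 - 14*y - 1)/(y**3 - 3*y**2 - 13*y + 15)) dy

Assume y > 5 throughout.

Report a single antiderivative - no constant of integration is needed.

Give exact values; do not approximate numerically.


Step 1. Decompose ∫((-y**2 - 14*y - 1)/(y**3 - 3*y**2 - 13*y + 15)) dy by partial fractions, (-y**2 - 14*y - 1)/(y**3 - 3*y**2 - 13*y + 15) = 1/(y + 3) + 1/(y - 1) - 3/(y - 5): now ∫(-3/(y - 5)) dy + ∫(1/(y - 1)) dy + ∫(1/(y + 3)) dy.
Step 2. Evaluate the standard form [assuming y > 1]: now log(y - 1) + ∫(-3/(y - 5)) dy + ∫(1/(y + 3)) dy.
Step 3. Evaluate the standard form [assuming y > -3]: now log(y - 1) + log(y + 3) + ∫(-3/(y - 5)) dy.
Step 4. Evaluate the standard form [assuming y > 5]: now -3*log(y - 5) + log(y - 1) + log(y + 3).
Answer: -3*log(y - 5) + log(y - 1) + log(y + 3).


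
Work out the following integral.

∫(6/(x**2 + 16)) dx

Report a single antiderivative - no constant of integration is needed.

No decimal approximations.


Answer: 3*atan(x/4)/2.


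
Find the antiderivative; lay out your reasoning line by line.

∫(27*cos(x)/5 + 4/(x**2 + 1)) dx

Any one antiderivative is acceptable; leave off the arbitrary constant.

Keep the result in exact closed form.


Step 1. Rewrite: now ∫(4/(x**2 + 1)) dx + ∫(27*cos(x)/5) dx.
Step 2. Evaluate the standard form: now 4*atan(x) + ∫(27*cos(x)/5) dx.
Step 3. Evaluate the standard form: now 27*sin(x)/5 + 4*atan(x).
Answer: 27*sin(x)/5 + 4*atan(x).


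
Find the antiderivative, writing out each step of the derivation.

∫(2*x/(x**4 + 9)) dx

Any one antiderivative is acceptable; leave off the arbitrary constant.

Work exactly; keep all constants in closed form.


Step 1. Substitute u = x**2, turning ∫(2*x/(x**4 + 9)) dx into ∫(1/(u**2 + 9)) du: now ∫(1/(u**2 + 9)) du.
Step 2. Evaluate the standard form: now atan(u/3)/3.
Step 3. Substitute back u = x**2: now atan(x**2/3)/3.
Answer: atan(x**2/3)/3.


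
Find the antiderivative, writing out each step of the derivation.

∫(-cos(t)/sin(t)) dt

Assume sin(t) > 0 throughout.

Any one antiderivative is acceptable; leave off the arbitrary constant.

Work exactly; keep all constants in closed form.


Step 1. Substitute u = sin(t), turning ∫(-cos(t)/sin(t)) dt into ∫(-1/u) du: now ∫(-1/u) du.
Step 2. Evaluate the standard form [assuming u > 0]: now -log(u).
Step 3. Substitute back u = sin(t): now -log(sin(t)).
Answer: -log(sin(t)).


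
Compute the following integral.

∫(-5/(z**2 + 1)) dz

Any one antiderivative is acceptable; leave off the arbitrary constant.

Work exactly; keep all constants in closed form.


Answer: -5*atan(z).


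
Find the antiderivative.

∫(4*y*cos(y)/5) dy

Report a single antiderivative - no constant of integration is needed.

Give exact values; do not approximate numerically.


Answer: 4*y*sin(y)/5 + 4*cos(y)/5.


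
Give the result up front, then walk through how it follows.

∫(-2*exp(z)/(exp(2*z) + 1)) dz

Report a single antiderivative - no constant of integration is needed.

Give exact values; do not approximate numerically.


The answer is -2*atan(exp(z)).
Step 1. Substitute u = exp(z), turning ∫(-2*exp(z)/(exp(2*z) + 1)) dz into ∫(-2/(u**2 + 1)) du: now ∫(-2/(u**2 + 1)) du.
Step 2. Evaluate the standard form: now -2*atan(u).
Step 3. Substitute back u = exp(z): now -2*atan(exp(z)).
Answer: -2*atan(exp(z)).


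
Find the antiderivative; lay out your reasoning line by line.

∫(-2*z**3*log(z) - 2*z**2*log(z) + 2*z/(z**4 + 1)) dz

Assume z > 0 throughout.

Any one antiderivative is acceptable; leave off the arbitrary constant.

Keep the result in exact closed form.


Step 1. Rewrite: now ∫(2*z/(z**4 + 1)) dz + ∫(-2*z**2*log(z)) dz + ∫(-2*z**3*log(z)) dz.
Step 2. Substitute u = z**2, turning ∫(2*z/(z**4 + 1)) dz into ∫(1/(u**2 + 1)) du: now ∫(-2*z**2*log(z)) dz + ∫(-2*z**3*log(z)) dz + ∫(1/(u**2 + 1)) du.
Step 3. Evaluate the standard form: now atan(u) + ∫(-2*z**2*log(z)) dz + ∫(-2*z**3*log(z)) dz.
Step 4. Substitute back u = z**2: now atan(z**2) + ∫(-2*z**2*log(z)) dz + ∫(-2*z**3*log(z)) dz.
Step 5. Integrate ∫(-2*z**2*log(z)) dz by parts with u = log(z), dv = (-2*z**2) dz, so v = -2*z**3/3 [assuming z > 0]: now -2*z**3*log(z)/3 + atan(z**2) + ∫(2*z**2/3) dz + ∫(-2*z**3*log(z)) dz.
Step 6. Evaluate the standard form: now -2*z**3*log(z)/3 + 2*z**3/9 + atan(z**2) + ∫(-2*z**3*log(z)) dz.
Step 7. Integrate ∫(-2*z**3*log(z)) dz by parts with u = log(z), dv = (-2*z**3) dz, so v = -z**4/2 [assuming z > 0]: now -z**4*log(z)/2 - 2*z**3*log(z)/3 + 2*z**3/9 + atan(z**2) + ∫(z**3/2) dz.
Step 8. Evaluate the standard form: now -z**4*log(z)/2 + z**4/8 - 2*z**3*log(z)/3 + 2*z**3/9 + atan(z**2).
Answer: -z**4*log(z)/2 + z**4/8 - 2*z**3*log(z)/3 + 2*z**3/9 + atan(z**2).
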